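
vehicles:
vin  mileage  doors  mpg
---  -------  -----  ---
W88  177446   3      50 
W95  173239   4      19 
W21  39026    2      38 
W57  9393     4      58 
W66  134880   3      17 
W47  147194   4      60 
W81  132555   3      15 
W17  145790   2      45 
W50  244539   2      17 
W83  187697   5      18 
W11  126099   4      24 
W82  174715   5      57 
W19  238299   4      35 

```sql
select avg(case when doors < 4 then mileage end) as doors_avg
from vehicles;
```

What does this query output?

145706

vin=W88: ✓ → 177446
vin=W95: ✗
vin=W21: ✓ → 39026
vin=W57: ✗
vin=W66: ✓ → 134880
vin=W47: ✗
vin=W81: ✓ → 132555
vin=W17: ✓ → 145790
vin=W50: ✓ → 244539
vin=W83: ✗
vin=W11: ✗
vin=W82: ✗
vin=W19: ✗
doors_avg = (177446 + 39026 + 134880 + 132555 + 145790 + 244539) / 6 = 145706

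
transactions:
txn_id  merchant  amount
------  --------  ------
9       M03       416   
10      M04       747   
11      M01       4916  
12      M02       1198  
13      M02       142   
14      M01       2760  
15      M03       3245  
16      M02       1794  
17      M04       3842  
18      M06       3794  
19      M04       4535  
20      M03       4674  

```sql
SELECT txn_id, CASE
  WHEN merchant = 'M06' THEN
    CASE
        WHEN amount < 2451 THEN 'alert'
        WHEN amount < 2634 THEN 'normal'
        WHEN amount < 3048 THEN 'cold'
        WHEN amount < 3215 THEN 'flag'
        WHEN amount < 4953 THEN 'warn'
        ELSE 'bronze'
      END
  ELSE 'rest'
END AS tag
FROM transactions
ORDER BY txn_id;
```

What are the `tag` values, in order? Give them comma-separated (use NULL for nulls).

rest, rest, rest, rest, rest, rest, rest, rest, rest, warn, rest, rest

txn_id=9: merchant='M03' → outer ELSE → rest
txn_id=10: merchant='M04' → outer ELSE → rest
txn_id=11: merchant='M01' → outer ELSE → rest
txn_id=12: merchant='M02' → outer ELSE → rest
txn_id=13: merchant='M02' → outer ELSE → rest
txn_id=14: merchant='M01' → outer ELSE → rest
txn_id=15: merchant='M03' → outer ELSE → rest
txn_id=16: merchant='M02' → outer ELSE → rest
txn_id=17: merchant='M04' → outer ELSE → rest
txn_id=18: merchant='M06' → inner[amount < 4953] → warn
txn_id=19: merchant='M04' → outer ELSE → rest
txn_id=20: merchant='M03' → outer ELSE → rest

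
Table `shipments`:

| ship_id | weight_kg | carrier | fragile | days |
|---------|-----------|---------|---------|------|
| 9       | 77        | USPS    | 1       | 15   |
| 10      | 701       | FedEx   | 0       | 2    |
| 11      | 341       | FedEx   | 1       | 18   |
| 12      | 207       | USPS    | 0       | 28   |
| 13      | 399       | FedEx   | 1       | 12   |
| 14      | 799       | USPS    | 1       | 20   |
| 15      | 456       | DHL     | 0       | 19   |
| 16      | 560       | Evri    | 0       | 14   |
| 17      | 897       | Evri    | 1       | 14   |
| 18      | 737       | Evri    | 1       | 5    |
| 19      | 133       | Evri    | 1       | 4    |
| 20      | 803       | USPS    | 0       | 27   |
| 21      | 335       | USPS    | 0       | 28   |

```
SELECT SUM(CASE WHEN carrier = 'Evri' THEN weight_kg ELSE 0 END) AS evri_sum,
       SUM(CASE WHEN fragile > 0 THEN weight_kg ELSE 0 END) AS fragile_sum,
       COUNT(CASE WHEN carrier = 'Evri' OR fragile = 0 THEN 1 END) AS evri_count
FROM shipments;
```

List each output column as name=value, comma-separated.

evri_sum=2327, fragile_sum=3383, evri_count=9

[evri_sum: carrier = 'Evri']
ship_id=9: ✗
ship_id=10: ✗
ship_id=11: ✗
ship_id=12: ✗
ship_id=13: ✗
ship_id=14: ✗
ship_id=15: ✗
ship_id=16: ✓ → 560
ship_id=17: ✓ → 897
ship_id=18: ✓ → 737
ship_id=19: ✓ → 133
ship_id=20: ✗
ship_id=21: ✗
evri_sum = 560 + 897 + 737 + 133 = 2327
—
[fragile_sum: fragile > 0]
ship_id=9: ✓ → 77
ship_id=10: ✗
ship_id=11: ✓ → 341
ship_id=12: ✗
ship_id=13: ✓ → 399
ship_id=14: ✓ → 799
ship_id=15: ✗
ship_id=16: ✗
ship_id=17: ✓ → 897
ship_id=18: ✓ → 737
ship_id=19: ✓ → 133
ship_id=20: ✗
ship_id=21: ✗
fragile_sum = 77 + 341 + 399 + 799 + 897 + 737 + 133 = 3383
—
[evri_count: carrier = 'Evri' OR fragile = 0]
ship_id=9: ✗
ship_id=10: ✓ → 1
ship_id=11: ✗
ship_id=12: ✓ → 1
ship_id=13: ✗
ship_id=14: ✗
ship_id=15: ✓ → 1
ship_id=16: ✓ → 1
ship_id=17: ✓ → 1
ship_id=18: ✓ → 1
ship_id=19: ✓ → 1
ship_id=20: ✓ → 1
ship_id=21: ✓ → 1
evri_count = COUNT(1, 1, 1, 1, 1, 1, 1, 1, 1) = 9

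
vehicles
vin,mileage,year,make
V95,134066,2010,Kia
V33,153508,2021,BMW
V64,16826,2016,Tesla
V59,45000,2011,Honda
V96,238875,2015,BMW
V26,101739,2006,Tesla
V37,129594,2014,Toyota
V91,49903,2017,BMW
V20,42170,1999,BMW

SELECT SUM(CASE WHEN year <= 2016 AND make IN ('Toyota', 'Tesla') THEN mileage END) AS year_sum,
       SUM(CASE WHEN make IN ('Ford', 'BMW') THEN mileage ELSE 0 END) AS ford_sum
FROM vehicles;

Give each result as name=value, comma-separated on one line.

[year_sum: year <= 2016 AND make IN ('Toyota', 'Tesla')]
vin=V95: ✗
vin=V33: ✗
vin=V64: ✓ → 16826
vin=V59: ✗
vin=V96: ✗
vin=V26: ✓ → 101739
vin=V37: ✓ → 129594
vin=V91: ✗
vin=V20: ✗
year_sum = 16826 + 101739 + 129594 = 248159
—
[ford_sum: make IN ('Ford', 'BMW')]
vin=V95: ✗
vin=V33: ✓ → 153508
vin=V64: ✗
vin=V59: ✗
vin=V96: ✓ → 238875
vin=V26: ✗
vin=V37: ✗
vin=V91: ✓ → 49903
vin=V20: ✓ → 42170
ford_sum = 153508 + 238875 + 49903 + 42170 = 484456

year_sum=248159, ford_sum=484456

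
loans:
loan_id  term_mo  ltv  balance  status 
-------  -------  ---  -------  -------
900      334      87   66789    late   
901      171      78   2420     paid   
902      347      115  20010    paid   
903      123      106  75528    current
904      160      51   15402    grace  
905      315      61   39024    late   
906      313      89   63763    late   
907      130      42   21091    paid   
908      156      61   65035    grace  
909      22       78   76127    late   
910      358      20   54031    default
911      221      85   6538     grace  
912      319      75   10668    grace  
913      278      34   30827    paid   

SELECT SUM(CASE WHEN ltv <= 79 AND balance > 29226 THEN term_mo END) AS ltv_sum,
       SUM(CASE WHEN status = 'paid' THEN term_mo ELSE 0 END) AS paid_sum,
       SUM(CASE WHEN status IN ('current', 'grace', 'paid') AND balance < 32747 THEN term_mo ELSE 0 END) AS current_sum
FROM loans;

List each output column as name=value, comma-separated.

ltv_sum=1129, paid_sum=926, current_sum=1626

[ltv_sum: ltv <= 79 AND balance > 29226]
loan_id=900: ✗
loan_id=901: ✗
loan_id=902: ✗
loan_id=903: ✗
loan_id=904: ✗
loan_id=905: ✓ → 315
loan_id=906: ✗
loan_id=907: ✗
loan_id=908: ✓ → 156
loan_id=909: ✓ → 22
loan_id=910: ✓ → 358
loan_id=911: ✗
loan_id=912: ✗
loan_id=913: ✓ → 278
ltv_sum = 315 + 156 + 22 + 358 + 278 = 1129
—
[paid_sum: status = 'paid']
loan_id=900: ✗
loan_id=901: ✓ → 171
loan_id=902: ✓ → 347
loan_id=903: ✗
loan_id=904: ✗
loan_id=905: ✗
loan_id=906: ✗
loan_id=907: ✓ → 130
loan_id=908: ✗
loan_id=909: ✗
loan_id=910: ✗
loan_id=911: ✗
loan_id=912: ✗
loan_id=913: ✓ → 278
paid_sum = 171 + 347 + 130 + 278 = 926
—
[current_sum: status IN ('current', 'grace', 'paid') AND balance < 32747]
loan_id=900: ✗
loan_id=901: ✓ → 171
loan_id=902: ✓ → 347
loan_id=903: ✗
loan_id=904: ✓ → 160
loan_id=905: ✗
loan_id=906: ✗
loan_id=907: ✓ → 130
loan_id=908: ✗
loan_id=909: ✗
loan_id=910: ✗
loan_id=911: ✓ → 221
loan_id=912: ✓ → 319
loan_id=913: ✓ → 278
current_sum = 171 + 347 + 160 + 130 + 221 + 319 + 278 = 1626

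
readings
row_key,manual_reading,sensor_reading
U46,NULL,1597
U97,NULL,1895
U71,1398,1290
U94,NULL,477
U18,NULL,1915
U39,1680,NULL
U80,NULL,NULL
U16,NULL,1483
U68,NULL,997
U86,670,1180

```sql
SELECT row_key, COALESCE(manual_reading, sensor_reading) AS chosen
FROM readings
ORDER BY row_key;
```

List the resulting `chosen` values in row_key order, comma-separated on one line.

1483, 1915, 1680, 1597, 997, 1398, NULL, 670, 477, 1895

row_key=U16: manual_reading=NULL, sensor_reading=1483 → 1483
row_key=U18: manual_reading=NULL, sensor_reading=1915 → 1915
row_key=U39: manual_reading=1680 → 1680
row_key=U46: manual_reading=NULL, sensor_reading=1597 → 1597
row_key=U68: manual_reading=NULL, sensor_reading=997 → 997
row_key=U71: manual_reading=1398 → 1398
row_key=U80: manual_reading=NULL, sensor_reading=NULL (all NULL) → NULL
row_key=U86: manual_reading=670 → 670
row_key=U94: manual_reading=NULL, sensor_reading=477 → 477
row_key=U97: manual_reading=NULL, sensor_reading=1895 → 1895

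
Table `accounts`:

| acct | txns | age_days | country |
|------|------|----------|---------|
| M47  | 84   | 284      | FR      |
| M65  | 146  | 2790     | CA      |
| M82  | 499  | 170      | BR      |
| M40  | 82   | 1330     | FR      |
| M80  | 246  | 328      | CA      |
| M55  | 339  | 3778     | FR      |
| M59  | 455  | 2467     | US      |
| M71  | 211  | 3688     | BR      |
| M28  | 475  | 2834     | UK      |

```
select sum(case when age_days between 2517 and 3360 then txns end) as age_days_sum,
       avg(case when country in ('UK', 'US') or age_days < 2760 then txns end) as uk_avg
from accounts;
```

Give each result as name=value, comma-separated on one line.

[age_days_sum: age_days between 2517 and 3360]
acct=M47: ✗
acct=M65: ✓ → 146
acct=M82: ✗
acct=M40: ✗
acct=M80: ✗
acct=M55: ✗
acct=M59: ✗
acct=M71: ✗
acct=M28: ✓ → 475
age_days_sum = 146 + 475 = 621
—
[uk_avg: country in ('UK', 'US') or age_days < 2760]
acct=M47: ✓ → 84
acct=M65: ✗
acct=M82: ✓ → 499
acct=M40: ✓ → 82
acct=M80: ✓ → 246
acct=M55: ✗
acct=M59: ✓ → 455
acct=M71: ✗
acct=M28: ✓ → 475
uk_avg = (84 + 499 + 82 + 246 + 455 + 475) / 6 = 306.8333333333

age_days_sum=621, uk_avg=306.8333333333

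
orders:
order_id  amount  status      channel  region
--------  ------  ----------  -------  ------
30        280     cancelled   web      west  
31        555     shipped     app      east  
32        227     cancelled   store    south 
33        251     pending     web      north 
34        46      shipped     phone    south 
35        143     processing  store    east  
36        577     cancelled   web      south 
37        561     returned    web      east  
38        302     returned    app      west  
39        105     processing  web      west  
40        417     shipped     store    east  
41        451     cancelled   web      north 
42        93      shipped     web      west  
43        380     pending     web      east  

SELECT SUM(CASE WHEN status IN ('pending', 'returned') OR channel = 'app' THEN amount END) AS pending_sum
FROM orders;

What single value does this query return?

2049

order_id=30: ✗
order_id=31: ✓ → 555
order_id=32: ✗
order_id=33: ✓ → 251
order_id=34: ✗
order_id=35: ✗
order_id=36: ✗
order_id=37: ✓ → 561
order_id=38: ✓ → 302
order_id=39: ✗
order_id=40: ✗
order_id=41: ✗
order_id=42: ✗
order_id=43: ✓ → 380
pending_sum = 555 + 251 + 561 + 302 + 380 = 2049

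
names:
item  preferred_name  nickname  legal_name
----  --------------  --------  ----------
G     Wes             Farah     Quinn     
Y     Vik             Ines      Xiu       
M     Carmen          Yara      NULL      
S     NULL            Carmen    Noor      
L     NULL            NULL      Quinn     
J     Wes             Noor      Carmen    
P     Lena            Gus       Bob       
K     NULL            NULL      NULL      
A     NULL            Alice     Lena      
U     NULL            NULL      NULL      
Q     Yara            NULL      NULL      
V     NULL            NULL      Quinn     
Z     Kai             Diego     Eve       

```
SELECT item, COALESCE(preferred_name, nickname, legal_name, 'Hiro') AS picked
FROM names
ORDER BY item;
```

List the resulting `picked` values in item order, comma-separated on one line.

item=A: preferred_name=NULL, nickname=Alice → Alice
item=G: preferred_name=Wes → Wes
item=J: preferred_name=Wes → Wes
item=K: preferred_name=NULL, nickname=NULL, legal_name=NULL, → literal Hiro → Hiro
item=L: preferred_name=NULL, nickname=NULL, legal_name=Quinn → Quinn
item=M: preferred_name=Carmen → Carmen
item=P: preferred_name=Lena → Lena
item=Q: preferred_name=Yara → Yara
item=S: preferred_name=NULL, nickname=Carmen → Carmen
item=U: preferred_name=NULL, nickname=NULL, legal_name=NULL, → literal Hiro → Hiro
item=V: preferred_name=NULL, nickname=NULL, legal_name=Quinn → Quinn
item=Y: preferred_name=Vik → Vik
item=Z: preferred_name=Kai → Kai

Alice, Wes, Wes, Hiro, Quinn, Carmen, Lena, Yara, Carmen, Hiro, Quinn, Vik, Kai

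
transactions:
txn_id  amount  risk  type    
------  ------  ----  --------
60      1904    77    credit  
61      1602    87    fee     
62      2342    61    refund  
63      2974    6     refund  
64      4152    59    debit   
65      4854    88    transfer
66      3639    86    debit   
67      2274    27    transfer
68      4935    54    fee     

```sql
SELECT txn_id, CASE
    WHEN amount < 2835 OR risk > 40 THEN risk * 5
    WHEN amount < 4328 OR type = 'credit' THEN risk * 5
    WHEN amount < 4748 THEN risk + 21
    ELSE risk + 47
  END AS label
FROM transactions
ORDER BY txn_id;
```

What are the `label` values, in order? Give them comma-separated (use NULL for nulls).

385, 435, 305, 30, 295, 440, 430, 135, 270

txn_id=60: amount < 2835 OR risk > 40 → 385
txn_id=61: amount < 2835 OR risk > 40 → 435
txn_id=62: amount < 2835 OR risk > 40 → 305
txn_id=63: amount < 4328 OR type = 'credit' → 30
txn_id=64: amount < 2835 OR risk > 40 → 295
txn_id=65: amount < 2835 OR risk > 40 → 440
txn_id=66: amount < 2835 OR risk > 40 → 430
txn_id=67: amount < 2835 OR risk > 40 → 135
txn_id=68: amount < 2835 OR risk > 40 → 270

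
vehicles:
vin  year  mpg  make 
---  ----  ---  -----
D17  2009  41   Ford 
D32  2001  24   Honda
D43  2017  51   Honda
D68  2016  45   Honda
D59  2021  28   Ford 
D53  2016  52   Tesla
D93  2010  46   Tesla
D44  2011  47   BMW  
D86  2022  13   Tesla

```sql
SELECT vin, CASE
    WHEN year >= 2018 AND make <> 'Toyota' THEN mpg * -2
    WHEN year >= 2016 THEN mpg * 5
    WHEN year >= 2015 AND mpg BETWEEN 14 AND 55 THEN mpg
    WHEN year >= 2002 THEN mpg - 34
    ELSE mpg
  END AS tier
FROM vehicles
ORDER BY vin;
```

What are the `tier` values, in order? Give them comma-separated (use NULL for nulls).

7, 24, 255, 13, 260, -56, 225, -26, 12

vin=D17: year >= 2002 → 7
vin=D32: ELSE → 24
vin=D43: year >= 2016 → 255
vin=D44: year >= 2002 → 13
vin=D53: year >= 2016 → 260
vin=D59: year >= 2018 AND make <> 'Toyota' → -56
vin=D68: year >= 2016 → 225
vin=D86: year >= 2018 AND make <> 'Toyota' → -26
vin=D93: year >= 2002 → 12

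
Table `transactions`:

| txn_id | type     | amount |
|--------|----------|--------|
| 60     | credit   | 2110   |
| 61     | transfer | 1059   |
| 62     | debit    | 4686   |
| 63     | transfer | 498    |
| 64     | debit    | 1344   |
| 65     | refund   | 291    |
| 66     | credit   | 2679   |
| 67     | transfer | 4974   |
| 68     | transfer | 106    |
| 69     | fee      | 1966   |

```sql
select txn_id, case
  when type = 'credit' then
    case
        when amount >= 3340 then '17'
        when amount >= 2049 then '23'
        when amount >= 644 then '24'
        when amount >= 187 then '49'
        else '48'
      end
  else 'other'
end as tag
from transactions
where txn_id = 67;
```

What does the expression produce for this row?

txn_id = 67: type=transfer, amount=4974.
type='transfer' → outer ELSE → other

other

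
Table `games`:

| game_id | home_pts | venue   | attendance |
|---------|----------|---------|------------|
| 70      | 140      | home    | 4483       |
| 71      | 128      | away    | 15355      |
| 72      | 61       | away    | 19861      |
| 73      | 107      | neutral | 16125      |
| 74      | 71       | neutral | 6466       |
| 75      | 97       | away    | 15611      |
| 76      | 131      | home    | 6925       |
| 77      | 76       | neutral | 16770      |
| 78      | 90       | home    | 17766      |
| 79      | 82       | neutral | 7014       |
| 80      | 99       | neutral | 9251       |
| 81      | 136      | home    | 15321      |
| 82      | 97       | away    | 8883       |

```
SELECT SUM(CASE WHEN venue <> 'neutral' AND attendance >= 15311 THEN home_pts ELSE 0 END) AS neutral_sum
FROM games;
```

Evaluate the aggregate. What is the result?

512

game_id=70: ✗
game_id=71: ✓ → 128
game_id=72: ✓ → 61
game_id=73: ✗
game_id=74: ✗
game_id=75: ✓ → 97
game_id=76: ✗
game_id=77: ✗
game_id=78: ✓ → 90
game_id=79: ✗
game_id=80: ✗
game_id=81: ✓ → 136
game_id=82: ✗
neutral_sum = 128 + 61 + 97 + 90 + 136 = 512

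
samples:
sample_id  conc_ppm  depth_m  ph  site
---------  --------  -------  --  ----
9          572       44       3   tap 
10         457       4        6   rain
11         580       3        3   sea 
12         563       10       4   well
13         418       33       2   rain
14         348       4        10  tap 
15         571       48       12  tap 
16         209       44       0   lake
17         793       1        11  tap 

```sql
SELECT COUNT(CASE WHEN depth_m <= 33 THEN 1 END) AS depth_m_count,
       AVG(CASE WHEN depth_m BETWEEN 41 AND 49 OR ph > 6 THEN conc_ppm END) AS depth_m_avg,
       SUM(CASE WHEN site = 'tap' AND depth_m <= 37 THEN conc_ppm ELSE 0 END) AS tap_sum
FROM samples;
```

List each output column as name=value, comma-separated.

depth_m_count=6, depth_m_avg=498.6, tap_sum=1141

[depth_m_count: depth_m <= 33]
sample_id=9: ✗
sample_id=10: ✓ → 1
sample_id=11: ✓ → 1
sample_id=12: ✓ → 1
sample_id=13: ✓ → 1
sample_id=14: ✓ → 1
sample_id=15: ✗
sample_id=16: ✗
sample_id=17: ✓ → 1
depth_m_count = COUNT(1, 1, 1, 1, 1, 1) = 6
—
[depth_m_avg: depth_m BETWEEN 41 AND 49 OR ph > 6]
sample_id=9: ✓ → 572
sample_id=10: ✗
sample_id=11: ✗
sample_id=12: ✗
sample_id=13: ✗
sample_id=14: ✓ → 348
sample_id=15: ✓ → 571
sample_id=16: ✓ → 209
sample_id=17: ✓ → 793
depth_m_avg = (572 + 348 + 571 + 209 + 793) / 5 = 498.6
—
[tap_sum: site = 'tap' AND depth_m <= 37]
sample_id=9: ✗
sample_id=10: ✗
sample_id=11: ✗
sample_id=12: ✗
sample_id=13: ✗
sample_id=14: ✓ → 348
sample_id=15: ✗
sample_id=16: ✗
sample_id=17: ✓ → 793
tap_sum = 348 + 793 = 1141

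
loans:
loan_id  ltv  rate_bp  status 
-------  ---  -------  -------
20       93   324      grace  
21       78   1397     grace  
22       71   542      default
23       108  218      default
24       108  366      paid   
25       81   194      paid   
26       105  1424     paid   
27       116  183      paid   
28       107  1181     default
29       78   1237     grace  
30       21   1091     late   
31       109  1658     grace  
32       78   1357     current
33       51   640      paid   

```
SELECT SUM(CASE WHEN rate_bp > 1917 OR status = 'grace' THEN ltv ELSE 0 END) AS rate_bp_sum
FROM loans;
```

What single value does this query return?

loan_id=20: ✓ → 93
loan_id=21: ✓ → 78
loan_id=22: ✗
loan_id=23: ✗
loan_id=24: ✗
loan_id=25: ✗
loan_id=26: ✗
loan_id=27: ✗
loan_id=28: ✗
loan_id=29: ✓ → 78
loan_id=30: ✗
loan_id=31: ✓ → 109
loan_id=32: ✗
loan_id=33: ✗
rate_bp_sum = 93 + 78 + 78 + 109 = 358

358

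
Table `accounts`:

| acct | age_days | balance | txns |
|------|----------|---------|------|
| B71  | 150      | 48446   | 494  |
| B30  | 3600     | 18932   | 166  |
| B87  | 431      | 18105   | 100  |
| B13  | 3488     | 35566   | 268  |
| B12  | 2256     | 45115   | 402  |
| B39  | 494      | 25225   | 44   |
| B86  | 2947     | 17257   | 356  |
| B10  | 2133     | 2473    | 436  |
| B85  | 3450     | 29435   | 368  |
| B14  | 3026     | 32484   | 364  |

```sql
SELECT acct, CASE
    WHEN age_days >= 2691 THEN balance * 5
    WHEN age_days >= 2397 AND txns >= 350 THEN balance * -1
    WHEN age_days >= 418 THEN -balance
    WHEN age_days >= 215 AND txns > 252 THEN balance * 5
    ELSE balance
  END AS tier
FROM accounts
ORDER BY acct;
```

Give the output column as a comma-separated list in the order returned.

-2473, -45115, 177830, 162420, 94660, -25225, 48446, 147175, 86285, -18105

acct=B10: age_days >= 418 → -2473
acct=B12: age_days >= 418 → -45115
acct=B13: age_days >= 2691 → 177830
acct=B14: age_days >= 2691 → 162420
acct=B30: age_days >= 2691 → 94660
acct=B39: age_days >= 418 → -25225
acct=B71: ELSE → 48446
acct=B85: age_days >= 2691 → 147175
acct=B86: age_days >= 2691 → 86285
acct=B87: age_days >= 418 → -18105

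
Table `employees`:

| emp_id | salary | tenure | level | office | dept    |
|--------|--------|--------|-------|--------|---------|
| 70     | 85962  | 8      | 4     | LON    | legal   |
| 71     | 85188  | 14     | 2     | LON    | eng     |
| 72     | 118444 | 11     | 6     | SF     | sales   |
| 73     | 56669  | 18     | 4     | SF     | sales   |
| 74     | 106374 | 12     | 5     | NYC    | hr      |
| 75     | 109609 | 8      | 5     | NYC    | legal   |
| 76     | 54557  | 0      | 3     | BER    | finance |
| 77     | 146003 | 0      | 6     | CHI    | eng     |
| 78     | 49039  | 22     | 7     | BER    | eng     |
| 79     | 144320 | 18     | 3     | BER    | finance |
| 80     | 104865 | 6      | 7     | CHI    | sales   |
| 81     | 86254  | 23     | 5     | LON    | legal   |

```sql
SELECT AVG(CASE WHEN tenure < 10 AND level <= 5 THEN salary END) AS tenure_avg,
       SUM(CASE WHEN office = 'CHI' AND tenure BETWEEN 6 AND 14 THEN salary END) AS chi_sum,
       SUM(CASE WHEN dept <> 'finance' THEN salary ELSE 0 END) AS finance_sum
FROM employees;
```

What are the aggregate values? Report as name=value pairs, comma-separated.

tenure_avg=83376, chi_sum=104865, finance_sum=948407

[tenure_avg: tenure < 10 AND level <= 5]
emp_id=70: ✓ → 85962
emp_id=71: ✗
emp_id=72: ✗
emp_id=73: ✗
emp_id=74: ✗
emp_id=75: ✓ → 109609
emp_id=76: ✓ → 54557
emp_id=77: ✗
emp_id=78: ✗
emp_id=79: ✗
emp_id=80: ✗
emp_id=81: ✗
tenure_avg = (85962 + 109609 + 54557) / 3 = 83376
—
[chi_sum: office = 'CHI' AND tenure BETWEEN 6 AND 14]
emp_id=70: ✗
emp_id=71: ✗
emp_id=72: ✗
emp_id=73: ✗
emp_id=74: ✗
emp_id=75: ✗
emp_id=76: ✗
emp_id=77: ✗
emp_id=78: ✗
emp_id=79: ✗
emp_id=80: ✓ → 104865
emp_id=81: ✗
chi_sum = 104865
—
[finance_sum: dept <> 'finance']
emp_id=70: ✓ → 85962
emp_id=71: ✓ → 85188
emp_id=72: ✓ → 118444
emp_id=73: ✓ → 56669
emp_id=74: ✓ → 106374
emp_id=75: ✓ → 109609
emp_id=76: ✗
emp_id=77: ✓ → 146003
emp_id=78: ✓ → 49039
emp_id=79: ✗
emp_id=80: ✓ → 104865
emp_id=81: ✓ → 86254
finance_sum = 85962 + 85188 + 118444 + 56669 + 106374 + 109609 + 146003 + 49039 + 104865 + 86254 = 948407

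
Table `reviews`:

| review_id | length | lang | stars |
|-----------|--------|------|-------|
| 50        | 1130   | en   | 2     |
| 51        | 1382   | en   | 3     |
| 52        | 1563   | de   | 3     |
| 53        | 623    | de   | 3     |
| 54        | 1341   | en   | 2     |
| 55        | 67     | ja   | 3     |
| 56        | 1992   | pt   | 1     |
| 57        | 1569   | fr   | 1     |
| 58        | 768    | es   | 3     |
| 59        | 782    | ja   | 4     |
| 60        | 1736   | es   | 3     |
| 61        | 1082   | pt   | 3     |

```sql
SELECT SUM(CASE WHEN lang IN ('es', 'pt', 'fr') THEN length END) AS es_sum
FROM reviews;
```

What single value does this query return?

review_id=50: ✗
review_id=51: ✗
review_id=52: ✗
review_id=53: ✗
review_id=54: ✗
review_id=55: ✗
review_id=56: ✓ → 1992
review_id=57: ✓ → 1569
review_id=58: ✓ → 768
review_id=59: ✗
review_id=60: ✓ → 1736
review_id=61: ✓ → 1082
es_sum = 1992 + 1569 + 768 + 1736 + 1082 = 7147

7147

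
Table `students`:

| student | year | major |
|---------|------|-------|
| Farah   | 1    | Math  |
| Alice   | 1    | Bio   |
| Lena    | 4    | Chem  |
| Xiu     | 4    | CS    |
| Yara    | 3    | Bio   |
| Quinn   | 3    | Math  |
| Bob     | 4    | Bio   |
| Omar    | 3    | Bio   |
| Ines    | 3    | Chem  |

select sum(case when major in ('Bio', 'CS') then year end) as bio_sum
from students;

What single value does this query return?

15

student=Farah: ✗
student=Alice: ✓ → 1
student=Lena: ✗
student=Xiu: ✓ → 4
student=Yara: ✓ → 3
student=Quinn: ✗
student=Bob: ✓ → 4
student=Omar: ✓ → 3
student=Ines: ✗
bio_sum = 1 + 4 + 3 + 4 + 3 = 15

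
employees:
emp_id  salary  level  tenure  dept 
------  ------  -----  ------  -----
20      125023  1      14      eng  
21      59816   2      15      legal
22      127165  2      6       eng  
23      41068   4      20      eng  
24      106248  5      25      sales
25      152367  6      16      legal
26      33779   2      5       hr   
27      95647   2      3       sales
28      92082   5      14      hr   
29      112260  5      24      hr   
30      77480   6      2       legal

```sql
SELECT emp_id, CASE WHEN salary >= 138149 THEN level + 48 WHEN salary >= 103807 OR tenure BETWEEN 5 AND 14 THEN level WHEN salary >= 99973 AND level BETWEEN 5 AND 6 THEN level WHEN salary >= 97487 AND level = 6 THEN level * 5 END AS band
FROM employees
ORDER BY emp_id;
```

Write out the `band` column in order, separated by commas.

emp_id=20: salary >= 103807 OR tenure BETWEEN 5 AND 14 → 1
emp_id=21: (no match → NULL) → NULL
emp_id=22: salary >= 103807 OR tenure BETWEEN 5 AND 14 → 2
emp_id=23: (no match → NULL) → NULL
emp_id=24: salary >= 103807 OR tenure BETWEEN 5 AND 14 → 5
emp_id=25: salary >= 138149 → 54
emp_id=26: salary >= 103807 OR tenure BETWEEN 5 AND 14 → 2
emp_id=27: (no match → NULL) → NULL
emp_id=28: salary >= 103807 OR tenure BETWEEN 5 AND 14 → 5
emp_id=29: salary >= 103807 OR tenure BETWEEN 5 AND 14 → 5
emp_id=30: (no match → NULL) → NULL

1, NULL, 2, NULL, 5, 54, 2, NULL, 5, 5, NULL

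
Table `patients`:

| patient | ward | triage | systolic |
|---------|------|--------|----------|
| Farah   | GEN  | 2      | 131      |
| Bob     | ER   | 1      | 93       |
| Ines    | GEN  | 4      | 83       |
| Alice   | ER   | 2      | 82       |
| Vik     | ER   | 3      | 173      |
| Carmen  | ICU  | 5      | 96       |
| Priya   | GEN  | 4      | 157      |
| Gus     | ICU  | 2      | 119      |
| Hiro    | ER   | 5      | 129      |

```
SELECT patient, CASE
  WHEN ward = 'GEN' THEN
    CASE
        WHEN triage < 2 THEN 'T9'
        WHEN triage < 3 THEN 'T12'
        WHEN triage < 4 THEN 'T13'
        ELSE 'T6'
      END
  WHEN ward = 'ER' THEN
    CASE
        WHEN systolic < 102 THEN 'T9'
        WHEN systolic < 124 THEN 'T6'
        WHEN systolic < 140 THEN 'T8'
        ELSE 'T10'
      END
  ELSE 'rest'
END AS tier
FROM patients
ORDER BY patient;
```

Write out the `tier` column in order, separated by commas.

patient=Alice: ward='ER' → inner[systolic < 102] → T9
patient=Bob: ward='ER' → inner[systolic < 102] → T9
patient=Carmen: ward='ICU' → outer ELSE → rest
patient=Farah: ward='GEN' → inner[triage < 3] → T12
patient=Gus: ward='ICU' → outer ELSE → rest
patient=Hiro: ward='ER' → inner[systolic < 140] → T8
patient=Ines: ward='GEN' → inner[ELSE] → T6
patient=Priya: ward='GEN' → inner[ELSE] → T6
patient=Vik: ward='ER' → inner[ELSE] → T10

T9, T9, rest, T12, rest, T8, T6, T6, T10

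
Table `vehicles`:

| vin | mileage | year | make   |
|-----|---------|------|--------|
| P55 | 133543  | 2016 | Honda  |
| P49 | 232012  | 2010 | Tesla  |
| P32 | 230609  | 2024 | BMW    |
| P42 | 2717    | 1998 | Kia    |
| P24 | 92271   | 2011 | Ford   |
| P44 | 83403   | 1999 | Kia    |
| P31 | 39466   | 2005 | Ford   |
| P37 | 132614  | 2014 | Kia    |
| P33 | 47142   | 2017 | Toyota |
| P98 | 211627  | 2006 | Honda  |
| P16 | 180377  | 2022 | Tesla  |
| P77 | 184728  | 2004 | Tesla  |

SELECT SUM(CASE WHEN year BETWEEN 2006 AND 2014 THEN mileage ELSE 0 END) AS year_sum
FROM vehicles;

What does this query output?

668524

vin=P55: ✗
vin=P49: ✓ → 232012
vin=P32: ✗
vin=P42: ✗
vin=P24: ✓ → 92271
vin=P44: ✗
vin=P31: ✗
vin=P37: ✓ → 132614
vin=P33: ✗
vin=P98: ✓ → 211627
vin=P16: ✗
vin=P77: ✗
year_sum = 232012 + 92271 + 132614 + 211627 = 668524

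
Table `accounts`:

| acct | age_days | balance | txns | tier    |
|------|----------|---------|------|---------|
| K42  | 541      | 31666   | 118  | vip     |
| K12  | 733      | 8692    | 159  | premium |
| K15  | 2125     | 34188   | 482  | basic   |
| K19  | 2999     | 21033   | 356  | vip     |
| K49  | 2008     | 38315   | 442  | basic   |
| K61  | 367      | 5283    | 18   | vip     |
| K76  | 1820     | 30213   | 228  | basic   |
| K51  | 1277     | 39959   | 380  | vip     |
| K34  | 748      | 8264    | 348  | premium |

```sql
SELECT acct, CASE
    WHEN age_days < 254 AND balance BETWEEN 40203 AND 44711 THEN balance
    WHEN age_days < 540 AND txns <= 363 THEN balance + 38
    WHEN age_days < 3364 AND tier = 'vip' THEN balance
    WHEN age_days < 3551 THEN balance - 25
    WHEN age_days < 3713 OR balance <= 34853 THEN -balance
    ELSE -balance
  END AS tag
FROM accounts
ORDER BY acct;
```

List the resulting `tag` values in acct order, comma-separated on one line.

8667, 34163, 21033, 8239, 31666, 38290, 39959, 5321, 30188

acct=K12: age_days < 3551 → 8667
acct=K15: age_days < 3551 → 34163
acct=K19: age_days < 3364 AND tier = 'vip' → 21033
acct=K34: age_days < 3551 → 8239
acct=K42: age_days < 3364 AND tier = 'vip' → 31666
acct=K49: age_days < 3551 → 38290
acct=K51: age_days < 3364 AND tier = 'vip' → 39959
acct=K61: age_days < 540 AND txns <= 363 → 5321
acct=K76: age_days < 3551 → 30188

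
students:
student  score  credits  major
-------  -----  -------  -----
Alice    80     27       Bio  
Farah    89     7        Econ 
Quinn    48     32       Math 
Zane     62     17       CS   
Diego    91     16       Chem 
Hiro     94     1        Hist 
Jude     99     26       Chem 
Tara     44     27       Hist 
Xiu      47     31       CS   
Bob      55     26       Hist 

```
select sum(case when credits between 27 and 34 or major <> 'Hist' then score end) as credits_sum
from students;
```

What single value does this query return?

student=Alice: ✓ → 80
student=Farah: ✓ → 89
student=Quinn: ✓ → 48
student=Zane: ✓ → 62
student=Diego: ✓ → 91
student=Hiro: ✗
student=Jude: ✓ → 99
student=Tara: ✓ → 44
student=Xiu: ✓ → 47
student=Bob: ✗
credits_sum = 80 + 89 + 48 + 62 + 91 + 99 + 44 + 47 = 560

560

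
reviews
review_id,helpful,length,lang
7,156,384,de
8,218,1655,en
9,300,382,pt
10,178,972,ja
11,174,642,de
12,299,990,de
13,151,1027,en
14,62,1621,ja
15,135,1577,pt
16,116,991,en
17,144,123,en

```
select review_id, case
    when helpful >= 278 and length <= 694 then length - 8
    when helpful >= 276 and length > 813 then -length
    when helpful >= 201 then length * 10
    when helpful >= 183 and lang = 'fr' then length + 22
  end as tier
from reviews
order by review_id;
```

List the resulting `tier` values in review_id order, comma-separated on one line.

NULL, 16550, 374, NULL, NULL, -990, NULL, NULL, NULL, NULL, NULL

review_id=7: (no match → NULL) → NULL
review_id=8: helpful >= 201 → 16550
review_id=9: helpful >= 278 and length <= 694 → 374
review_id=10: (no match → NULL) → NULL
review_id=11: (no match → NULL) → NULL
review_id=12: helpful >= 276 and length > 813 → -990
review_id=13: (no match → NULL) → NULL
review_id=14: (no match → NULL) → NULL
review_id=15: (no match → NULL) → NULL
review_id=16: (no match → NULL) → NULL
review_id=17: (no match → NULL) → NULL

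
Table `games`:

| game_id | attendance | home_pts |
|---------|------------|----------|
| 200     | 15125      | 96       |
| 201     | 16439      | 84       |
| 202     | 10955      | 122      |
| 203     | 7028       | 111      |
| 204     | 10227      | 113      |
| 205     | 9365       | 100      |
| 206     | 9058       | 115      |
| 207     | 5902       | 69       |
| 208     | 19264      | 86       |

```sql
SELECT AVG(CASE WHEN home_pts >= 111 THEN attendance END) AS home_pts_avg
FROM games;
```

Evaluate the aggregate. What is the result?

9317

game_id=200: ✗
game_id=201: ✗
game_id=202: ✓ → 10955
game_id=203: ✓ → 7028
game_id=204: ✓ → 10227
game_id=205: ✗
game_id=206: ✓ → 9058
game_id=207: ✗
game_id=208: ✗
home_pts_avg = (10955 + 7028 + 10227 + 9058) / 4 = 9317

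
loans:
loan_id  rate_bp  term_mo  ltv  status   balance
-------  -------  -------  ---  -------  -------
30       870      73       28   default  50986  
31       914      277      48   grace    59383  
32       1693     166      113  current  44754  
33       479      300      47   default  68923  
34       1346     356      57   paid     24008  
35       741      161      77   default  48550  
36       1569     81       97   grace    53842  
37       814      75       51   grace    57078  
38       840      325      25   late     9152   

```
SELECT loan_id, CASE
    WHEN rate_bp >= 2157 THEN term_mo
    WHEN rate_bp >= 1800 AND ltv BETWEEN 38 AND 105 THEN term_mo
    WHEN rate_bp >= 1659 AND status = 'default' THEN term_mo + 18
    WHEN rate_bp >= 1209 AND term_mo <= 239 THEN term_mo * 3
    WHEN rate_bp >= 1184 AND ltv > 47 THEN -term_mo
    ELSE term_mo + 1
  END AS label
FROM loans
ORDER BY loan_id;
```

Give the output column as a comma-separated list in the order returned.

loan_id=30: ELSE → 74
loan_id=31: ELSE → 278
loan_id=32: rate_bp >= 1209 AND term_mo <= 239 → 498
loan_id=33: ELSE → 301
loan_id=34: rate_bp >= 1184 AND ltv > 47 → -356
loan_id=35: ELSE → 162
loan_id=36: rate_bp >= 1209 AND term_mo <= 239 → 243
loan_id=37: ELSE → 76
loan_id=38: ELSE → 326

74, 278, 498, 301, -356, 162, 243, 76, 326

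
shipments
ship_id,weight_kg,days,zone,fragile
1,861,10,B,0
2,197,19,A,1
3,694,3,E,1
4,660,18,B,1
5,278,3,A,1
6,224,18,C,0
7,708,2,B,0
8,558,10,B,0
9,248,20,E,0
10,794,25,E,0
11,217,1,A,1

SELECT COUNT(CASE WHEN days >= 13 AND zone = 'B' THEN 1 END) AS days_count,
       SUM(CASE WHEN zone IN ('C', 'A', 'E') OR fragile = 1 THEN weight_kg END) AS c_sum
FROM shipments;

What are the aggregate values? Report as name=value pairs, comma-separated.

[days_count: days >= 13 AND zone = 'B']
ship_id=1: ✗
ship_id=2: ✗
ship_id=3: ✗
ship_id=4: ✓ → 1
ship_id=5: ✗
ship_id=6: ✗
ship_id=7: ✗
ship_id=8: ✗
ship_id=9: ✗
ship_id=10: ✗
ship_id=11: ✗
days_count = COUNT(1) = 1
—
[c_sum: zone IN ('C', 'A', 'E') OR fragile = 1]
ship_id=1: ✗
ship_id=2: ✓ → 197
ship_id=3: ✓ → 694
ship_id=4: ✓ → 660
ship_id=5: ✓ → 278
ship_id=6: ✓ → 224
ship_id=7: ✗
ship_id=8: ✗
ship_id=9: ✓ → 248
ship_id=10: ✓ → 794
ship_id=11: ✓ → 217
c_sum = 197 + 694 + 660 + 278 + 224 + 248 + 794 + 217 = 3312

days_count=1, c_sum=3312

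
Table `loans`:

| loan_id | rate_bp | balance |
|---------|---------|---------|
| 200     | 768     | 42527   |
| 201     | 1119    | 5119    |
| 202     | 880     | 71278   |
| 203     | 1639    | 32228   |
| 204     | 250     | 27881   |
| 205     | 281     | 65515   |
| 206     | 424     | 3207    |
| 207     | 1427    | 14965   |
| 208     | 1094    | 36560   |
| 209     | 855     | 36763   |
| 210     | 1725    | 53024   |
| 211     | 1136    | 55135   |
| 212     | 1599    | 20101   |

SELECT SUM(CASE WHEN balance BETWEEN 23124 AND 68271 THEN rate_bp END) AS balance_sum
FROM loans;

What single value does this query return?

loan_id=200: ✓ → 768
loan_id=201: ✗
loan_id=202: ✗
loan_id=203: ✓ → 1639
loan_id=204: ✓ → 250
loan_id=205: ✓ → 281
loan_id=206: ✗
loan_id=207: ✗
loan_id=208: ✓ → 1094
loan_id=209: ✓ → 855
loan_id=210: ✓ → 1725
loan_id=211: ✓ → 1136
loan_id=212: ✗
balance_sum = 768 + 1639 + 250 + 281 + 1094 + 855 + 1725 + 1136 = 7748

7748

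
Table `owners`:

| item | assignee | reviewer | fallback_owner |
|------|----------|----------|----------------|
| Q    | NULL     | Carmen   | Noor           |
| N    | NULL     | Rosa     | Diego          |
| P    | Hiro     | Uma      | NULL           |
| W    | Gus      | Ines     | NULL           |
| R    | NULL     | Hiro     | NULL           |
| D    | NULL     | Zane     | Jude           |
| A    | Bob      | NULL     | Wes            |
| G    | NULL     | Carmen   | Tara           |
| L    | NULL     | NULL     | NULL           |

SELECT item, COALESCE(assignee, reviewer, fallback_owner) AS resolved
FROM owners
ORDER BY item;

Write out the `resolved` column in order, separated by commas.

Bob, Zane, Carmen, NULL, Rosa, Hiro, Carmen, Hiro, Gus

item=A: assignee=Bob → Bob
item=D: assignee=NULL, reviewer=Zane → Zane
item=G: assignee=NULL, reviewer=Carmen → Carmen
item=L: assignee=NULL, reviewer=NULL, fallback_owner=NULL (all NULL) → NULL
item=N: assignee=NULL, reviewer=Rosa → Rosa
item=P: assignee=Hiro → Hiro
item=Q: assignee=NULL, reviewer=Carmen → Carmen
item=R: assignee=NULL, reviewer=Hiro → Hiro
item=W: assignee=Gus → Gus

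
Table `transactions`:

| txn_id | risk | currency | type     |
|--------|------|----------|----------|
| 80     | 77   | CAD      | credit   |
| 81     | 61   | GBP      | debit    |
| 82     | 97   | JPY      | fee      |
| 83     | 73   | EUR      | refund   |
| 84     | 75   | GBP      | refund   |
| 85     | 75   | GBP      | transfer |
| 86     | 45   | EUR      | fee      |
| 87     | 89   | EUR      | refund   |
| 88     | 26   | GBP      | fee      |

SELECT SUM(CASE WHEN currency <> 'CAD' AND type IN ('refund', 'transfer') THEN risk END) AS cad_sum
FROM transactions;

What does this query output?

312

txn_id=80: ✗
txn_id=81: ✗
txn_id=82: ✗
txn_id=83: ✓ → 73
txn_id=84: ✓ → 75
txn_id=85: ✓ → 75
txn_id=86: ✗
txn_id=87: ✓ → 89
txn_id=88: ✗
cad_sum = 73 + 75 + 75 + 89 = 312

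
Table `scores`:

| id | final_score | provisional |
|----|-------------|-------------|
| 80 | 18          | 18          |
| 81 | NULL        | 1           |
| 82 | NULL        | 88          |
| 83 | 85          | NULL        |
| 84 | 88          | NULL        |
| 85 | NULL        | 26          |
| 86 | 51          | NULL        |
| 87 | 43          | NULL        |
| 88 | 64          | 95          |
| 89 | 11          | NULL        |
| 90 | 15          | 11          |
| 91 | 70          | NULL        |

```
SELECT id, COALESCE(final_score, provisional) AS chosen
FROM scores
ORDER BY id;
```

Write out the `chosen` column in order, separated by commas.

id=80: final_score=18 → 18
id=81: final_score=NULL, provisional=1 → 1
id=82: final_score=NULL, provisional=88 → 88
id=83: final_score=85 → 85
id=84: final_score=88 → 88
id=85: final_score=NULL, provisional=26 → 26
id=86: final_score=51 → 51
id=87: final_score=43 → 43
id=88: final_score=64 → 64
id=89: final_score=11 → 11
id=90: final_score=15 → 15
id=91: final_score=70 → 70

18, 1, 88, 85, 88, 26, 51, 43, 64, 11, 15, 70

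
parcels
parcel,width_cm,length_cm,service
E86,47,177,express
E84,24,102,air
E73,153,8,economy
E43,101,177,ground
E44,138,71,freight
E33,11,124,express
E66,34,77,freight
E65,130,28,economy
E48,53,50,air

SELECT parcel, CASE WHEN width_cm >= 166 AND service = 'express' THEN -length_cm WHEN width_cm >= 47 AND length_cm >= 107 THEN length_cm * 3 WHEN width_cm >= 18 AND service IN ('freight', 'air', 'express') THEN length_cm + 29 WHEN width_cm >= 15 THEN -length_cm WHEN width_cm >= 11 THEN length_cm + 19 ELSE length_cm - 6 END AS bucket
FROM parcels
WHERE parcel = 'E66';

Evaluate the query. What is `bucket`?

106

parcel = E66: width_cm=34, length_cm=77, service=freight.
width_cm >= 166 AND service = 'express' → false
width_cm >= 47 AND length_cm >= 107 → false
width_cm >= 18 AND service IN ('freight', 'air', 'express') → true → 106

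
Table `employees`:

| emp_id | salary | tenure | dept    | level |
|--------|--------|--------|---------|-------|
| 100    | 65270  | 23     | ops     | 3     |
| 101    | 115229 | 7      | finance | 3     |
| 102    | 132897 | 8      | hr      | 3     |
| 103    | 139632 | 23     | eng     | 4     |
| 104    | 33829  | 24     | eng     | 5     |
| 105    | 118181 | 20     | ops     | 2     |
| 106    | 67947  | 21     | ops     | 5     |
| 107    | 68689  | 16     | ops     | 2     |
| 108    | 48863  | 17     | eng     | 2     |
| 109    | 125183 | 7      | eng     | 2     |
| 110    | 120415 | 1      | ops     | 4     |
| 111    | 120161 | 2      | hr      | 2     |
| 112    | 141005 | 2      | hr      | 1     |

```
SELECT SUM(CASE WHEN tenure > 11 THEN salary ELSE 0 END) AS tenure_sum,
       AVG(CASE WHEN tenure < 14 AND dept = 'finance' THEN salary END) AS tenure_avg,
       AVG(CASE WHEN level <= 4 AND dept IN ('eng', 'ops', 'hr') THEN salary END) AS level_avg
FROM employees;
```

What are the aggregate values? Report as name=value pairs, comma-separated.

[tenure_sum: tenure > 11]
emp_id=100: ✓ → 65270
emp_id=101: ✗
emp_id=102: ✗
emp_id=103: ✓ → 139632
emp_id=104: ✓ → 33829
emp_id=105: ✓ → 118181
emp_id=106: ✓ → 67947
emp_id=107: ✓ → 68689
emp_id=108: ✓ → 48863
emp_id=109: ✗
emp_id=110: ✗
emp_id=111: ✗
emp_id=112: ✗
tenure_sum = 65270 + 139632 + 33829 + 118181 + 67947 + 68689 + 48863 = 542411
—
[tenure_avg: tenure < 14 AND dept = 'finance']
emp_id=100: ✗
emp_id=101: ✓ → 115229
emp_id=102: ✗
emp_id=103: ✗
emp_id=104: ✗
emp_id=105: ✗
emp_id=106: ✗
emp_id=107: ✗
emp_id=108: ✗
emp_id=109: ✗
emp_id=110: ✗
emp_id=111: ✗
emp_id=112: ✗
tenure_avg = 115229
—
[level_avg: level <= 4 AND dept IN ('eng', 'ops', 'hr')]
emp_id=100: ✓ → 65270
emp_id=101: ✗
emp_id=102: ✓ → 132897
emp_id=103: ✓ → 139632
emp_id=104: ✗
emp_id=105: ✓ → 118181
emp_id=106: ✗
emp_id=107: ✓ → 68689
emp_id=108: ✓ → 48863
emp_id=109: ✓ → 125183
emp_id=110: ✓ → 120415
emp_id=111: ✓ → 120161
emp_id=112: ✓ → 141005
level_avg = (65270 + 132897 + 139632 + 118181 + 68689 + 48863 + 125183 + 120415 + 120161 + 141005) / 10 = 108029.6

tenure_sum=542411, tenure_avg=115229, level_avg=108029.6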